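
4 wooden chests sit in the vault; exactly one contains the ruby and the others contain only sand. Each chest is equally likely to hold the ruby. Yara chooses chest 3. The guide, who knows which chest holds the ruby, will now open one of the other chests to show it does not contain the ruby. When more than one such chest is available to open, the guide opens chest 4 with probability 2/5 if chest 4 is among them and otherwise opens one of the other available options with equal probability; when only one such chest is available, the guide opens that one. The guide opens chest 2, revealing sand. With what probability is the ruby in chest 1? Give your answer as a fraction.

Consider each possible location of the ruby in turn.
If it is in chest 1 (prior 1/4): chest 4 is available but not opened, probability 3/5; weight (1/4)·(3/5) = 3/20.
If it is in chest 2 (prior 1/4): the guide opened chest 2, so this case is ruled out; weight (1/4)·0 = 0.
If it is in chest 3 (prior 1/4): chest 4 is available but not opened; chest 2 gets probability (1 − 2/5)/2 = 3/10; weight (1/4)·(3/10) = 3/40.
If it is in chest 4 (prior 1/4): chest 4 holds the prize so is unavailable; the guide chooses uniformly among the 2 others, probability 1/2; weight (1/4)·(1/2) = 1/8.
The weights sum to 7/20.
So P(the ruby in chest 1 | the guide opened chest 2) = (3/20) / (7/20) = 3/7.

3/7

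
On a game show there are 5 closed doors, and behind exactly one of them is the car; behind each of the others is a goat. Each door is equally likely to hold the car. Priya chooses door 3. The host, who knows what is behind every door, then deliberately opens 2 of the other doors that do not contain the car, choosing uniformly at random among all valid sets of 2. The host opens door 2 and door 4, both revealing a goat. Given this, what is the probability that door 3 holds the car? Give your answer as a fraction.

1/5

Condition on the true location of the car.
If it is behind either of doors 1 and 5 (prior 1/5 each): the host has 3 equally likely choices, so probability 1/3; weight (1/5)·(1/3) = 1/15 each.
If it is behind either of doors 2 and 4 (prior 1/5 each): that door was opened and seen not to hold the prize — ruled out; weight (1/5)·0 = 0 each.
If it is behind door 3 (prior 1/5): the host has 6 equally likely choices, so probability 1/6; weight (1/5)·(1/6) = 1/30.
The weights sum to 1/6.
So P(the car behind door 3 | the host opened door 2 and door 4) = (1/30) / (1/6) = 1/5.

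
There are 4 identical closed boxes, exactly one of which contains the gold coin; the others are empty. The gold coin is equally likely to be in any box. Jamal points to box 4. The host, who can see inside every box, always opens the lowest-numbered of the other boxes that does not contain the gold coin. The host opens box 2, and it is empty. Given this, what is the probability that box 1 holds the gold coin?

Condition on the true location of the gold coin.
If it is in box 1 (prior 1/4): box 2 is the lowest-numbered option available, probability 1; weight (1/4)·1 = 1/4.
If it is in box 2 (prior 1/4): the host opened box 2, so this case is ruled out; weight (1/4)·0 = 0.
If it is in either of boxes 3 and 4 (prior 1/4 each): the host would have opened box 1 instead, probability 0; weight (1/4)·0 = 0 each.
The weights sum to 1/4.
So P(the gold coin in box 1 | the host opened box 2) = (1/4) / (1/4) = 1.

1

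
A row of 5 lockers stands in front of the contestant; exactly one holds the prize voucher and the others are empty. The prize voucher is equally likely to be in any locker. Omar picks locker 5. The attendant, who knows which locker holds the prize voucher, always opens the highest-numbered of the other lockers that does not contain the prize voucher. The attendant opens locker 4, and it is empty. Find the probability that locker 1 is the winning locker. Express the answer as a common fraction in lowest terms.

Condition on the true location of the prize voucher.
If it is in any of lockers 1, 2, 3, and 5 (prior 1/5 each): locker 4 is the highest-numbered option available, probability 1; weight (1/5)·1 = 1/5 each.
If it is in locker 4 (prior 1/5): the attendant opened locker 4, so this case is ruled out; weight (1/5)·0 = 0.
The weights sum to 4/5.
So P(the prize voucher in locker 1 | the attendant opened locker 4) = (1/5) / (4/5) = 1/4.

1/4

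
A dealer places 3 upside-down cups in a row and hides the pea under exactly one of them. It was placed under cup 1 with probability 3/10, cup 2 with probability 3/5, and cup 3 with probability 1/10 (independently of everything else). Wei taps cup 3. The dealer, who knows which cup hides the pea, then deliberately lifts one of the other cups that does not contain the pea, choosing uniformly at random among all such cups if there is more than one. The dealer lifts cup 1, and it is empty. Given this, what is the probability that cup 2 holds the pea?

12/13

Consider each possible location of the pea in turn.
If it is under cup 1 (prior 3/10): the dealer opened cup 1, so this case is ruled out; weight (3/10)·0 = 0.
If it is under cup 2 (prior 3/5): the dealer has no choice, probability 1; weight (3/5)·1 = 3/5.
If it is under cup 3 (prior 1/10): the dealer has 2 equally likely choices, so probability 1/2; weight (1/10)·(1/2) = 1/20.
The weights sum to 13/20.
So P(the pea under cup 2 | the dealer opened cup 1) = (3/5) / (13/20) = 12/13.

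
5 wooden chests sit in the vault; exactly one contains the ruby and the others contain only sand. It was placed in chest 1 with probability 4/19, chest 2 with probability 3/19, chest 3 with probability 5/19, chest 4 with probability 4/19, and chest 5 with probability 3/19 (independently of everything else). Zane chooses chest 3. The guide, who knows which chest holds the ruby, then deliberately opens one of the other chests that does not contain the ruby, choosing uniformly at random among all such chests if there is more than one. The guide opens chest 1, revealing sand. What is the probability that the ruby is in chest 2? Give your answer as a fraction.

Condition on the true location of the ruby.
If it is in chest 1 (prior 4/19): the guide opened chest 1, so this case is ruled out; weight (4/19)·0 = 0.
If it is in either of chests 2 and 5 (prior 3/19 each): the guide has 3 equally likely choices, so probability 1/3; weight (3/19)·(1/3) = 1/19 each.
If it is in chest 3 (prior 5/19): the guide has 4 equally likely choices, so probability 1/4; weight (5/19)·(1/4) = 5/76.
If it is in chest 4 (prior 4/19): the guide has 3 equally likely choices, so probability 1/3; weight (4/19)·(1/3) = 4/57.
The weights sum to 55/228.
So P(the ruby in chest 2 | the guide opened chest 1) = (1/19) / (55/228) = 12/55.

12/55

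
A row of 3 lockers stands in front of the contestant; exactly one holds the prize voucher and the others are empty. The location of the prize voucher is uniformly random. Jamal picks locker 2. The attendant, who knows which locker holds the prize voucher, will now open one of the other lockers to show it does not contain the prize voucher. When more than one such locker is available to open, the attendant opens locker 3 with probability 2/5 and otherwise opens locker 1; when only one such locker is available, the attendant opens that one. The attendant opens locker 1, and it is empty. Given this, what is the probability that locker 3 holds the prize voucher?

5/8

Apply Bayes' rule, conditioning on where the prize voucher actually is.
If it is in locker 1 (prior 1/3): the attendant opened locker 1, so this case is ruled out; weight (1/3)·0 = 0.
If it is in locker 2 (prior 1/3): locker 3 is available but not opened, probability 3/5; weight (1/3)·(3/5) = 1/5.
If it is in locker 3 (prior 1/3): only locker 1 is available, probability 1; weight (1/3)·1 = 1/3.
The weights sum to 8/15.
So P(the prize voucher in locker 3 | the attendant opened locker 1) = (1/3) / (8/15) = 5/8.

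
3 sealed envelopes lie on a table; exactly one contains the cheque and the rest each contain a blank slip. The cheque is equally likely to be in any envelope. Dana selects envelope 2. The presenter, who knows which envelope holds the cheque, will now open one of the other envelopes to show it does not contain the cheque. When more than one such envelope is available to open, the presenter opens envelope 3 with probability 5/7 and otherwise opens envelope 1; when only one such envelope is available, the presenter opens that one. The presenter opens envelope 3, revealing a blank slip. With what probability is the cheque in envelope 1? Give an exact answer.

7/12

Condition on the true location of the cheque.
If it is in envelope 1 (prior 1/3): only envelope 3 is available, probability 1; weight (1/3)·1 = 1/3.
If it is in envelope 2 (prior 1/3): envelope 3 is available, opened with probability 5/7; weight (1/3)·(5/7) = 5/21.
If it is in envelope 3 (prior 1/3): the presenter opened envelope 3, so this case is ruled out; weight (1/3)·0 = 0.
The weights sum to 4/7.
So P(the cheque in envelope 1 | the presenter opened envelope 3) = (1/3) / (4/7) = 7/12.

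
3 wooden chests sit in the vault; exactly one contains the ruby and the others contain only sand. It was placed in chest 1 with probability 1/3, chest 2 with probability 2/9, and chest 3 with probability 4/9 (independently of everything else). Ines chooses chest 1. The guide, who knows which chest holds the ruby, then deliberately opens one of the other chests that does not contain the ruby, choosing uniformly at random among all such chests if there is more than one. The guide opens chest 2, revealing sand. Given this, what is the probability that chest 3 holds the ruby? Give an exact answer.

Consider each possible location of the ruby in turn.
If it is in chest 1 (prior 1/3): the guide has 2 equally likely choices, so probability 1/2; weight (1/3)·(1/2) = 1/6.
If it is in chest 2 (prior 2/9): the guide opened chest 2, so this case is ruled out; weight (2/9)·0 = 0.
If it is in chest 3 (prior 4/9): the guide has no choice, probability 1; weight (4/9)·1 = 4/9.
The weights sum to 11/18.
So P(the ruby in chest 3 | the guide opened chest 2) = (4/9) / (11/18) = 8/11.

8/11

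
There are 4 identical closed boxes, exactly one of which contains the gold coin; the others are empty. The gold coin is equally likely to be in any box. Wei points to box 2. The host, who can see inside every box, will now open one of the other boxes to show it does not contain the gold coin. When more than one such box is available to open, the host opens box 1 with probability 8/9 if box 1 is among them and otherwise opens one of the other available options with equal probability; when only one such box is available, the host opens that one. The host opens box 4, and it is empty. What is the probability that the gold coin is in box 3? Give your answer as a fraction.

1/6

Apply Bayes' rule, conditioning on where the gold coin actually is.
If it is in box 1 (prior 1/4): box 1 holds the prize so is unavailable; the host chooses uniformly among the 2 others, probability 1/2; weight (1/4)·(1/2) = 1/8.
If it is in box 2 (prior 1/4): box 1 is available but not opened; box 4 gets probability (1 − 8/9)/2 = 1/18; weight (1/4)·(1/18) = 1/72.
If it is in box 3 (prior 1/4): box 1 is available but not opened, probability 1/9; weight (1/4)·(1/9) = 1/36.
If it is in box 4 (prior 1/4): the host opened box 4, so this case is ruled out; weight (1/4)·0 = 0.
The weights sum to 1/6.
So P(the gold coin in box 3 | the host opened box 4) = (1/36) / (1/6) = 1/6.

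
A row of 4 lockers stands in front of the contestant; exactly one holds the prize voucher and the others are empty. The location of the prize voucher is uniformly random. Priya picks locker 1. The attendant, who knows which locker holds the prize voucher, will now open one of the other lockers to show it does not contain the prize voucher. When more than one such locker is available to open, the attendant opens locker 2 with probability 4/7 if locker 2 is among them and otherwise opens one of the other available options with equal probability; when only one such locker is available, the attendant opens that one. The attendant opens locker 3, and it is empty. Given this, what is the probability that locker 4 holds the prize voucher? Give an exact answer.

Condition on the true location of the prize voucher.
If it is in locker 1 (prior 1/4): locker 2 is available but not opened; locker 3 gets probability (1 − 4/7)/2 = 3/14; weight (1/4)·(3/14) = 3/56.
If it is in locker 2 (prior 1/4): locker 2 holds the prize so is unavailable; the attendant chooses uniformly among the 2 others, probability 1/2; weight (1/4)·(1/2) = 1/8.
If it is in locker 3 (prior 1/4): the attendant opened locker 3, so this case is ruled out; weight (1/4)·0 = 0.
If it is in locker 4 (prior 1/4): locker 2 is available but not opened, probability 3/7; weight (1/4)·(3/7) = 3/28.
The weights sum to 2/7.
So P(the prize voucher in locker 4 | the attendant opened locker 3) = (3/28) / (2/7) = 3/8.

3/8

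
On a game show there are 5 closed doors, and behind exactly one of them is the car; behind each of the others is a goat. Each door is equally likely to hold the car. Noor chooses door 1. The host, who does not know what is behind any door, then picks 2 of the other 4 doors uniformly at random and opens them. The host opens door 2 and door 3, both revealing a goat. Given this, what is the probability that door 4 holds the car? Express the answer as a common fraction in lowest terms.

1/3

Condition on the true location of the car.
If it is behind any of doors 1, 4, and 5 (prior 1/5 each): the host picks exactly this set with probability 1/6 regardless, and none is the prize; weight (1/5)·(1/6) = 1/30 each.
If it is behind either of doors 2 and 3 (prior 1/5 each): that door was opened and seen not to hold the prize — ruled out; weight (1/5)·0 = 0 each.
The weights sum to 1/10.
So P(the car behind door 4 | the host opened door 2 and door 3) = (1/30) / (1/10) = 1/3.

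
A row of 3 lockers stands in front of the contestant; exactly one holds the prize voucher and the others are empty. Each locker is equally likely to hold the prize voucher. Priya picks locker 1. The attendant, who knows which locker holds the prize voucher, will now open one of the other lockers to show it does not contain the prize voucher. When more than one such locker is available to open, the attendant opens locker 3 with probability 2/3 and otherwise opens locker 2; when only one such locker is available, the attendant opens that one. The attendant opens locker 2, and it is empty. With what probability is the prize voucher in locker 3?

3/4

Apply Bayes' rule, conditioning on where the prize voucher actually is.
If it is in locker 1 (prior 1/3): locker 3 is available but not opened, probability 1/3; weight (1/3)·(1/3) = 1/9.
If it is in locker 2 (prior 1/3): the attendant opened locker 2, so this case is ruled out; weight (1/3)·0 = 0.
If it is in locker 3 (prior 1/3): only locker 2 is available, probability 1; weight (1/3)·1 = 1/3.
The weights sum to 4/9.
So P(the prize voucher in locker 3 | the attendant opened locker 2) = (1/3) / (4/9) = 3/4.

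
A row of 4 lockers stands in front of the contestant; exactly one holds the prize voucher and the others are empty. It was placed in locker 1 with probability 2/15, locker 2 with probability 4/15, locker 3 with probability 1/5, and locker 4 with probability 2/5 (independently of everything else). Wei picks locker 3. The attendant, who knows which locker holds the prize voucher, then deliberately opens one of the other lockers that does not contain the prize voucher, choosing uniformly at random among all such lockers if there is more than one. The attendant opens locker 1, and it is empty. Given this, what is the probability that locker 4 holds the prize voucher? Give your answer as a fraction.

1/2

Apply Bayes' rule, conditioning on where the prize voucher actually is.
If it is in locker 1 (prior 2/15): the attendant opened locker 1, so this case is ruled out; weight (2/15)·0 = 0.
If it is in locker 2 (prior 4/15): the attendant has 2 equally likely choices, so probability 1/2; weight (4/15)·(1/2) = 2/15.
If it is in locker 3 (prior 1/5): the attendant has 3 equally likely choices, so probability 1/3; weight (1/5)·(1/3) = 1/15.
If it is in locker 4 (prior 2/5): the attendant has 2 equally likely choices, so probability 1/2; weight (2/5)·(1/2) = 1/5.
The weights sum to 2/5.
So P(the prize voucher in locker 4 | the attendant opened locker 1) = (1/5) / (2/5) = 1/2.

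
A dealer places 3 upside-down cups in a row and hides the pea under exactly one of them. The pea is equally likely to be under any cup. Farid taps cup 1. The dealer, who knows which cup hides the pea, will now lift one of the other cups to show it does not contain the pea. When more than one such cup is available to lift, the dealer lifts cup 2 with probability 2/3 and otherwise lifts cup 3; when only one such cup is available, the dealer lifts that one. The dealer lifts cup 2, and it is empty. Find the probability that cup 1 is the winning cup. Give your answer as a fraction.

Condition on the true location of the pea.
If it is under cup 1 (prior 1/3): cup 2 is available, opened with probability 2/3; weight (1/3)·(2/3) = 2/9.
If it is under cup 2 (prior 1/3): the dealer opened cup 2, so this case is ruled out; weight (1/3)·0 = 0.
If it is under cup 3 (prior 1/3): only cup 2 is available, probability 1; weight (1/3)·1 = 1/3.
The weights sum to 5/9.
So P(the pea under cup 1 | the dealer opened cup 2) = (2/9) / (5/9) = 2/5.

2/5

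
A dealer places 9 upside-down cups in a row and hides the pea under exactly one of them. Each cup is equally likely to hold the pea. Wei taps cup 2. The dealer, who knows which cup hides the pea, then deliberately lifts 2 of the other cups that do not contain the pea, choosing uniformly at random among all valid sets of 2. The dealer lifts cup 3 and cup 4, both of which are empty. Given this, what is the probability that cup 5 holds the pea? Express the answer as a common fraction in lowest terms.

Apply Bayes' rule, conditioning on where the pea actually is.
If it is under any of cups 1, 5, 6, 7, 8, and 9 (prior 1/9 each): the dealer has 21 equally likely choices, so probability 1/21; weight (1/9)·(1/21) = 1/189 each.
If it is under cup 2 (prior 1/9): the dealer has 28 equally likely choices, so probability 1/28; weight (1/9)·(1/28) = 1/252.
If it is under either of cups 3 and 4 (prior 1/9 each): that cup was opened and seen not to hold the prize — ruled out; weight (1/9)·0 = 0 each.
The weights sum to 1/28.
So P(the pea under cup 5 | the dealer opened cup 3 and cup 4) = (1/189) / (1/28) = 4/27.

4/27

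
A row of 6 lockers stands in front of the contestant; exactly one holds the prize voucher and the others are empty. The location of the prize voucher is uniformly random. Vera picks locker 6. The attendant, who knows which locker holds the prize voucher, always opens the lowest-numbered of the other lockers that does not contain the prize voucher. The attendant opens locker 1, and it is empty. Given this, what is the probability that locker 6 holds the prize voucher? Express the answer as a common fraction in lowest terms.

1/5

Apply Bayes' rule, conditioning on where the prize voucher actually is.
If it is in locker 1 (prior 1/6): the attendant opened locker 1, so this case is ruled out; weight (1/6)·0 = 0.
If it is in any of lockers 2, 3, 4, 5, and 6 (prior 1/6 each): locker 1 is the lowest-numbered option available, probability 1; weight (1/6)·1 = 1/6 each.
The weights sum to 5/6.
So P(the prize voucher in locker 6 | the attendant opened locker 1) = (1/6) / (5/6) = 1/5.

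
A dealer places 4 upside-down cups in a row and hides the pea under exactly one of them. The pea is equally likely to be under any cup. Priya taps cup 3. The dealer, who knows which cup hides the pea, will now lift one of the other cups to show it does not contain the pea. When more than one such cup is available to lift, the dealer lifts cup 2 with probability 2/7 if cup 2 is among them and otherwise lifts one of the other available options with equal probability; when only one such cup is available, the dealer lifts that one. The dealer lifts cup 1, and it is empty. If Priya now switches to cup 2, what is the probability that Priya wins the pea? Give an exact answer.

Condition on the true location of the pea.
If it is under cup 1 (prior 1/4): the dealer opened cup 1, so this case is ruled out; weight (1/4)·0 = 0.
If it is under cup 2 (prior 1/4): cup 2 holds the prize so is unavailable; the dealer chooses uniformly among the 2 others, probability 1/2; weight (1/4)·(1/2) = 1/8.
If it is under cup 3 (prior 1/4): cup 2 is available but not opened; cup 1 gets probability (1 − 2/7)/2 = 5/14; weight (1/4)·(5/14) = 5/56.
If it is under cup 4 (prior 1/4): cup 2 is available but not opened, probability 5/7; weight (1/4)·(5/7) = 5/28.
The weights sum to 11/28.
So P(the pea under cup 2 | the dealer opened cup 1) = (1/8) / (11/28) = 7/22.

7/22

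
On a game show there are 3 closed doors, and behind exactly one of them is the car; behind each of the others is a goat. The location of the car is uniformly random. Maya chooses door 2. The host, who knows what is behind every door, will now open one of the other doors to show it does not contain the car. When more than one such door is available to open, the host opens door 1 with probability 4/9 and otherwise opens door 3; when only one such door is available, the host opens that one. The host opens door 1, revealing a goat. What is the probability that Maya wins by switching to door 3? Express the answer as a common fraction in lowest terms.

Consider each possible location of the car in turn.
If it is behind door 1 (prior 1/3): the host opened door 1, so this case is ruled out; weight (1/3)·0 = 0.
If it is behind door 2 (prior 1/3): door 1 is available, opened with probability 4/9; weight (1/3)·(4/9) = 4/27.
If it is behind door 3 (prior 1/3): only door 1 is available, probability 1; weight (1/3)·1 = 1/3.
The weights sum to 13/27.
So P(the car behind door 3 | the host opened door 1) = (1/3) / (13/27) = 9/13.

9/13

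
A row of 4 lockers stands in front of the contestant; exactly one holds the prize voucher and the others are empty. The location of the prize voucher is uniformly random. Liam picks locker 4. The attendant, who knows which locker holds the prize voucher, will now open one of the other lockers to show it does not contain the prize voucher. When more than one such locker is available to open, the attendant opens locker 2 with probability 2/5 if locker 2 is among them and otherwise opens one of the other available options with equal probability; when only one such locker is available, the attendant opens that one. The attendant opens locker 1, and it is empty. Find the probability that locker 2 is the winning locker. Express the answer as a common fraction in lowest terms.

Apply Bayes' rule, conditioning on where the prize voucher actually is.
If it is in locker 1 (prior 1/4): the attendant opened locker 1, so this case is ruled out; weight (1/4)·0 = 0.
If it is in locker 2 (prior 1/4): locker 2 holds the prize so is unavailable; the attendant chooses uniformly among the 2 others, probability 1/2; weight (1/4)·(1/2) = 1/8.
If it is in locker 3 (prior 1/4): locker 2 is available but not opened, probability 3/5; weight (1/4)·(3/5) = 3/20.
If it is in locker 4 (prior 1/4): locker 2 is available but not opened; locker 1 gets probability (1 − 2/5)/2 = 3/10; weight (1/4)·(3/10) = 3/40.
The weights sum to 7/20.
So P(the prize voucher in locker 2 | the attendant opened locker 1) = (1/8) / (7/20) = 5/14.

5/14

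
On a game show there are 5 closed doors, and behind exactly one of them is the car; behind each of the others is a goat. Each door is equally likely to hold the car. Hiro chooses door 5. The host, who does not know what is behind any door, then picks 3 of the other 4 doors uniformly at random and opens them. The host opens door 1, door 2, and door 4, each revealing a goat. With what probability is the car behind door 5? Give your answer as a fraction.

Consider each possible location of the car in turn.
If it is behind any of doors 1, 2, and 4 (prior 1/5 each): that door was opened and seen not to hold the prize — ruled out; weight (1/5)·0 = 0 each.
If it is behind either of doors 3 and 5 (prior 1/5 each): the host picks exactly this set with probability 1/4 regardless, and none is the prize; weight (1/5)·(1/4) = 1/20 each.
The weights sum to 1/10.
So P(the car behind door 5 | the host opened door 1, door 2, and door 4) = (1/20) / (1/10) = 1/2.

1/2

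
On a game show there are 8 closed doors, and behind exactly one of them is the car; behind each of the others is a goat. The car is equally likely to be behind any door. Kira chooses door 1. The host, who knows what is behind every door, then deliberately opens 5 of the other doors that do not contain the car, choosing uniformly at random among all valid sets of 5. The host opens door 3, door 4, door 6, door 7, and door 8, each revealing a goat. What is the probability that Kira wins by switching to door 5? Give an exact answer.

Apply Bayes' rule, conditioning on where the car actually is.
If it is behind door 1 (prior 1/8): the host has 21 equally likely choices, so probability 1/21; weight (1/8)·(1/21) = 1/168.
If it is behind either of doors 2 and 5 (prior 1/8 each): the host has 6 equally likely choices, so probability 1/6; weight (1/8)·(1/6) = 1/48 each.
If it is behind any of doors 3, 4, 6, 7, and 8 (prior 1/8 each): that door was opened and seen not to hold the prize — ruled out; weight (1/8)·0 = 0 each.
The weights sum to 1/21.
So P(the car behind door 5 | the host opened door 3, door 4, door 6, door 7, and door 8) = (1/48) / (1/21) = 7/16.

7/16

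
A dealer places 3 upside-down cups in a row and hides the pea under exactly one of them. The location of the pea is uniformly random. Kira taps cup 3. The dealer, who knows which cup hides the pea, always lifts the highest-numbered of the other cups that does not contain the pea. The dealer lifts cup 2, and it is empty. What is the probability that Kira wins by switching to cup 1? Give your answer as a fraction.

Consider each possible location of the pea in turn.
If it is under either of cups 1 and 3 (prior 1/3 each): cup 2 is the highest-numbered option available, probability 1; weight (1/3)·1 = 1/3 each.
If it is under cup 2 (prior 1/3): the dealer opened cup 2, so this case is ruled out; weight (1/3)·0 = 0.
The weights sum to 2/3.
So P(the pea under cup 1 | the dealer opened cup 2) = (1/3) / (2/3) = 1/2.

1/2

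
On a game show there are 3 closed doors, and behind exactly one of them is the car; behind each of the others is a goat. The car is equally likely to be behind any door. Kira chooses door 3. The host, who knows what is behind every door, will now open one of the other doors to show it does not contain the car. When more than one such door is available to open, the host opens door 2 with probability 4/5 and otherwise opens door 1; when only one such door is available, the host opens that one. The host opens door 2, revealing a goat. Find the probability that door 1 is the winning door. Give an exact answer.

Apply Bayes' rule, conditioning on where the car actually is.
If it is behind door 1 (prior 1/3): only door 2 is available, probability 1; weight (1/3)·1 = 1/3.
If it is behind door 2 (prior 1/3): the host opened door 2, so this case is ruled out; weight (1/3)·0 = 0.
If it is behind door 3 (prior 1/3): door 2 is available, opened with probability 4/5; weight (1/3)·(4/5) = 4/15.
The weights sum to 3/5.
So P(the car behind door 1 | the host opened door 2) = (1/3) / (3/5) = 5/9.

5/9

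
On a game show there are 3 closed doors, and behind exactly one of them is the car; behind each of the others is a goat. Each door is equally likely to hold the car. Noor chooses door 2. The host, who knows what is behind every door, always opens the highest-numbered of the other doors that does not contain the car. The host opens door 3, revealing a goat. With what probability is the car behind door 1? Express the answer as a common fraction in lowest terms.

Consider each possible location of the car in turn.
If it is behind either of doors 1 and 2 (prior 1/3 each): door 3 is the highest-numbered option available, probability 1; weight (1/3)·1 = 1/3 each.
If it is behind door 3 (prior 1/3): the host opened door 3, so this case is ruled out; weight (1/3)·0 = 0.
The weights sum to 2/3.
So P(the car behind door 1 | the host opened door 3) = (1/3) / (2/3) = 1/2.

1/2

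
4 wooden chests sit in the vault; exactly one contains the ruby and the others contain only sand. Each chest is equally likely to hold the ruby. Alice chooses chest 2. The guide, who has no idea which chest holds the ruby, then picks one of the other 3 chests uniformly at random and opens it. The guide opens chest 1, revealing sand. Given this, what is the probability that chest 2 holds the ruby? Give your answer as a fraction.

Consider each possible location of the ruby in turn.
If it is in chest 1 (prior 1/4): the guide opened chest 1, so this case is ruled out; weight (1/4)·0 = 0.
If it is in any of chests 2, 3, and 4 (prior 1/4 each): the guide picks chest 1 with probability 1/3 regardless, and it is not the prize; weight (1/4)·(1/3) = 1/12 each.
The weights sum to 1/4.
So P(the ruby in chest 2 | the guide opened chest 1) = (1/12) / (1/4) = 1/3.

1/3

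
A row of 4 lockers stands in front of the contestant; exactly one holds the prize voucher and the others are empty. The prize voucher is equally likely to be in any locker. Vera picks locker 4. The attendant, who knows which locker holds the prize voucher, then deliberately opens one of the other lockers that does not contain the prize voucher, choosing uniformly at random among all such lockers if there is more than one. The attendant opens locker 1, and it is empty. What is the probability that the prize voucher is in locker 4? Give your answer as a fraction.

1/4

Consider each possible location of the prize voucher in turn.
If it is in locker 1 (prior 1/4): the attendant opened locker 1, so this case is ruled out; weight (1/4)·0 = 0.
If it is in either of lockers 2 and 3 (prior 1/4 each): the attendant has 2 equally likely choices, so probability 1/2; weight (1/4)·(1/2) = 1/8 each.
If it is in locker 4 (prior 1/4): the attendant has 3 equally likely choices, so probability 1/3; weight (1/4)·(1/3) = 1/12.
The weights sum to 1/3.
So P(the prize voucher in locker 4 | the attendant opened locker 1) = (1/12) / (1/3) = 1/4.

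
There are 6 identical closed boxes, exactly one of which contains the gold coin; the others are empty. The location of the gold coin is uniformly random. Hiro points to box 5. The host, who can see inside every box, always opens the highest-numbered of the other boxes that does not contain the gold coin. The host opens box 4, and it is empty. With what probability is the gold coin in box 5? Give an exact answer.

Consider each possible location of the gold coin in turn.
If it is in any of boxes 1, 2, 3, and 5 (prior 1/6 each): the host would have opened box 6 instead, probability 0; weight (1/6)·0 = 0 each.
If it is in box 4 (prior 1/6): the host opened box 4, so this case is ruled out; weight (1/6)·0 = 0.
If it is in box 6 (prior 1/6): box 4 is the highest-numbered option available, probability 1; weight (1/6)·1 = 1/6.
The weights sum to 1/6.
So P(the gold coin in box 5 | the host opened box 4) = 0 / (1/6) = 0.

0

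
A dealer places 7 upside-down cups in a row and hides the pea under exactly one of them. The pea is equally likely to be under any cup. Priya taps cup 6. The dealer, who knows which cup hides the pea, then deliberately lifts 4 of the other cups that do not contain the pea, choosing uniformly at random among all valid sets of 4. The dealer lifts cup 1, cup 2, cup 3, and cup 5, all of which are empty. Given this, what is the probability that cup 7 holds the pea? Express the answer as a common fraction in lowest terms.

Apply Bayes' rule, conditioning on where the pea actually is.
If it is under any of cups 1, 2, 3, and 5 (prior 1/7 each): that cup was opened and seen not to hold the prize — ruled out; weight (1/7)·0 = 0 each.
If it is under either of cups 4 and 7 (prior 1/7 each): the dealer has 5 equally likely choices, so probability 1/5; weight (1/7)·(1/5) = 1/35 each.
If it is under cup 6 (prior 1/7): the dealer has 15 equally likely choices, so probability 1/15; weight (1/7)·(1/15) = 1/105.
The weights sum to 1/15.
So P(the pea under cup 7 | the dealer opened cup 1, cup 2, cup 3, and cup 5) = (1/35) / (1/15) = 3/7.

3/7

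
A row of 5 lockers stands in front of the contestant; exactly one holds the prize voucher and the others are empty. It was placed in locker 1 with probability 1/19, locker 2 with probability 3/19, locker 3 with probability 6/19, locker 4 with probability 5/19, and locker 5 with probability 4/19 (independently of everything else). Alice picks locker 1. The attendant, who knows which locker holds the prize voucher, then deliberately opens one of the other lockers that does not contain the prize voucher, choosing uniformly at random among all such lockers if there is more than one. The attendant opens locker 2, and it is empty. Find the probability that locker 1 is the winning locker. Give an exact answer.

1/21

Apply Bayes' rule, conditioning on where the prize voucher actually is.
If it is in locker 1 (prior 1/19): the attendant has 4 equally likely choices, so probability 1/4; weight (1/19)·(1/4) = 1/76.
If it is in locker 2 (prior 3/19): the attendant opened locker 2, so this case is ruled out; weight (3/19)·0 = 0.
If it is in locker 3 (prior 6/19): the attendant has 3 equally likely choices, so probability 1/3; weight (6/19)·(1/3) = 2/19.
If it is in locker 4 (prior 5/19): the attendant has 3 equally likely choices, so probability 1/3; weight (5/19)·(1/3) = 5/57.
If it is in locker 5 (prior 4/19): the attendant has 3 equally likely choices, so probability 1/3; weight (4/19)·(1/3) = 4/57.
The weights sum to 21/76.
So P(the prize voucher in locker 1 | the attendant opened locker 2) = (1/76) / (21/76) = 1/21.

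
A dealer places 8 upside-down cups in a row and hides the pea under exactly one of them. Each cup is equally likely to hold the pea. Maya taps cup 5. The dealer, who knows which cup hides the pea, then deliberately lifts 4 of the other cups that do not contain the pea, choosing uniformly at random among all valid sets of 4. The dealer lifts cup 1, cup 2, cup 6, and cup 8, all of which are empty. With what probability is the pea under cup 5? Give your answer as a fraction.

Consider each possible location of the pea in turn.
If it is under any of cups 1, 2, 6, and 8 (prior 1/8 each): that cup was opened and seen not to hold the prize — ruled out; weight (1/8)·0 = 0 each.
If it is under any of cups 3, 4, and 7 (prior 1/8 each): the dealer has 15 equally likely choices, so probability 1/15; weight (1/8)·(1/15) = 1/120 each.
If it is under cup 5 (prior 1/8): the dealer has 35 equally likely choices, so probability 1/35; weight (1/8)·(1/35) = 1/280.
The weights sum to 1/35.
So P(the pea under cup 5 | the dealer opened cup 1, cup 2, cup 6, and cup 8) = (1/280) / (1/35) = 1/8.

1/8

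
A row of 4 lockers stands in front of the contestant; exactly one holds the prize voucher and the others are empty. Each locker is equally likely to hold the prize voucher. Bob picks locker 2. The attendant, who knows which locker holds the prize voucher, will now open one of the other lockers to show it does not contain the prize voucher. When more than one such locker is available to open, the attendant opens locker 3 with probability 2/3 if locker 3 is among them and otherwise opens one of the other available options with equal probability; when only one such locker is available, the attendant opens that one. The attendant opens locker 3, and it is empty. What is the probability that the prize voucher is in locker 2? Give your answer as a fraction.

Condition on the true location of the prize voucher.
If it is in any of lockers 1, 2, and 4 (prior 1/4 each): locker 3 is available, opened with probability 2/3; weight (1/4)·(2/3) = 1/6 each.
If it is in locker 3 (prior 1/4): the attendant opened locker 3, so this case is ruled out; weight (1/4)·0 = 0.
The weights sum to 1/2.
So P(the prize voucher in locker 2 | the attendant opened locker 3) = (1/6) / (1/2) = 1/3.

1/3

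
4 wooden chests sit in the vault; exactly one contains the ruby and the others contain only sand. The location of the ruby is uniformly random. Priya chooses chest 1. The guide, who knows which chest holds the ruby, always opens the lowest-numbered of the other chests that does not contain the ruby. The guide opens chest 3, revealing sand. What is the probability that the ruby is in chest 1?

0

Apply Bayes' rule, conditioning on where the ruby actually is.
If it is in either of chests 1 and 4 (prior 1/4 each): the guide would have opened chest 2 instead, probability 0; weight (1/4)·0 = 0 each.
If it is in chest 2 (prior 1/4): chest 3 is the lowest-numbered option available, probability 1; weight (1/4)·1 = 1/4.
If it is in chest 3 (prior 1/4): the guide opened chest 3, so this case is ruled out; weight (1/4)·0 = 0.
The weights sum to 1/4.
So P(the ruby in chest 1 | the guide opened chest 3) = 0 / (1/4) = 0.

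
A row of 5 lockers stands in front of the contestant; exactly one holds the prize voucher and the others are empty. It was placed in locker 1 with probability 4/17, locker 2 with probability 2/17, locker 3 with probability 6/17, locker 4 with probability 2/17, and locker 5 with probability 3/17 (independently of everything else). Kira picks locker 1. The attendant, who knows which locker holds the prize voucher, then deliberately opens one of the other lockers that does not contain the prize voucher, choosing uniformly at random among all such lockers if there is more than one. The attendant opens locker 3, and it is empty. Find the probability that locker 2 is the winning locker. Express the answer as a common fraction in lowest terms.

1/5

Consider each possible location of the prize voucher in turn.
If it is in locker 1 (prior 4/17): the attendant has 4 equally likely choices, so probability 1/4; weight (4/17)·(1/4) = 1/17.
If it is in either of lockers 2 and 4 (prior 2/17 each): the attendant has 3 equally likely choices, so probability 1/3; weight (2/17)·(1/3) = 2/51 each.
If it is in locker 3 (prior 6/17): the attendant opened locker 3, so this case is ruled out; weight (6/17)·0 = 0.
If it is in locker 5 (prior 3/17): the attendant has 3 equally likely choices, so probability 1/3; weight (3/17)·(1/3) = 1/17.
The weights sum to 10/51.
So P(the prize voucher in locker 2 | the attendant opened locker 3) = (2/51) / (10/51) = 1/5.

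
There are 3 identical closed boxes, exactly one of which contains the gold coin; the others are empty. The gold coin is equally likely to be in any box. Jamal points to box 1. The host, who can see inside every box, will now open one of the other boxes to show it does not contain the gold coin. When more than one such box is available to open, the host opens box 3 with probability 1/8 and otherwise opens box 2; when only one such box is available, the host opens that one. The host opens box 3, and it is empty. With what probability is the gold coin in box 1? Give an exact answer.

Consider each possible location of the gold coin in turn.
If it is in box 1 (prior 1/3): box 3 is available, opened with probability 1/8; weight (1/3)·(1/8) = 1/24.
If it is in box 2 (prior 1/3): only box 3 is available, probability 1; weight (1/3)·1 = 1/3.
If it is in box 3 (prior 1/3): the host opened box 3, so this case is ruled out; weight (1/3)·0 = 0.
The weights sum to 3/8.
So P(the gold coin in box 1 | the host opened box 3) = (1/24) / (3/8) = 1/9.

1/9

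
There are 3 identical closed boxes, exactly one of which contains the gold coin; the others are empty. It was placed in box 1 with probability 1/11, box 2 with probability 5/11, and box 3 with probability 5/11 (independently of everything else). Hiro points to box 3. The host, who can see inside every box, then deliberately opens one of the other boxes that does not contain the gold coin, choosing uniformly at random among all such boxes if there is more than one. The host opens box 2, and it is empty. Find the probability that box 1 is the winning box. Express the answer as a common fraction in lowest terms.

Apply Bayes' rule, conditioning on where the gold coin actually is.
If it is in box 1 (prior 1/11): the host has no choice, probability 1; weight (1/11)·1 = 1/11.
If it is in box 2 (prior 5/11): the host opened box 2, so this case is ruled out; weight (5/11)·0 = 0.
If it is in box 3 (prior 5/11): the host has 2 equally likely choices, so probability 1/2; weight (5/11)·(1/2) = 5/22.
The weights sum to 7/22.
So P(the gold coin in box 1 | the host opened box 2) = (1/11) / (7/22) = 2/7.

2/7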